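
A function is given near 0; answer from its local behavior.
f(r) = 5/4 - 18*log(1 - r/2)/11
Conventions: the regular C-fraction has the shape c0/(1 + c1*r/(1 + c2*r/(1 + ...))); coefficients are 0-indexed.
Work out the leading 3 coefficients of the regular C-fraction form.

Taylor coefficients (expand at 0): a_0 = 5/4, a_1 = 9/11, a_2 = 9/44.
c0 = a_0 = 5/4. Peel one level at a time: if S = 1 + c*r/S' with S'(0) = 1, then c is the r-coefficient of S and S' = c*r/(S - 1).
S_1 = c0/f = 1 + (-36/55)*r + (801/3025)*r^2 + ...; c1 = -36/55.
S_2 = c1*r/(S_1 - 1) = 1 + (89/220)*r + ...; c2 = 89/220.

The regular C-fraction coefficients are [5/4, -36/55, 89/220].


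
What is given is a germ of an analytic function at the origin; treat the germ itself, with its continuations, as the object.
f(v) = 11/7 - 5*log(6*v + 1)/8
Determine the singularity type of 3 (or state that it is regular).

The point is a regular point.

There is no denominator, hence no pole anywhere.
Branch term log(1 - v/(-1/6)): argument at 3 is 19, nonzero, so 3 is not its branch point (a point on a principal cut is still regular for the continued germ).
So the germ continues analytically to 3.


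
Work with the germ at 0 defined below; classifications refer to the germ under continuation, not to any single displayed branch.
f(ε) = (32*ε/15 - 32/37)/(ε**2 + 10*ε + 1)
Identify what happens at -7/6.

Denominator factors: ε**2 + 10*ε + 1 = -335/36 at ε = -7/6 — none vanishes.
So the germ continues analytically to -7/6.

The point is a regular point.


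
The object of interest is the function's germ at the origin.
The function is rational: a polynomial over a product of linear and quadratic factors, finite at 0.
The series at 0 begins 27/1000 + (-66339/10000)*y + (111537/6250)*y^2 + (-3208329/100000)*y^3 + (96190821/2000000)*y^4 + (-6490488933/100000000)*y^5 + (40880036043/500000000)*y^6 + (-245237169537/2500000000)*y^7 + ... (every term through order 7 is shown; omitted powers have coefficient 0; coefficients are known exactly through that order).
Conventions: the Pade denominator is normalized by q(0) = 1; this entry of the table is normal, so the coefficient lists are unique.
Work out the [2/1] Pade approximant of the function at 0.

The Pade approximant has numerator coefficients [27/1000, -8956089/1360000, 80505657/13600000]; denominator coefficients [1, 489/272].

Taylor coefficients needed (read off): a_0 = 27/1000, a_1 = -66339/10000, a_2 = 111537/6250, a_3 = -3208329/100000.
Write the denominator as Q(y) = 1 + q1*y. Requiring Q*f - P = O(y^4) with deg P <= 2 kills the coefficients of y^3..y^3 in Q*f:
  y^3: a_3 + q1*a_2 = 0, i.e. -3208329/100000 + (111537/6250)*q1 = 0.
Solving this linear system: q1 = 489/272.
The numerator is Q*f truncated at degree 2: P0 = a_0 = 27/1000; P1 = a_1 + q1*a_0 = -8956089/1360000; P2 = a_2 + q1*a_1 = 80505657/13600000.


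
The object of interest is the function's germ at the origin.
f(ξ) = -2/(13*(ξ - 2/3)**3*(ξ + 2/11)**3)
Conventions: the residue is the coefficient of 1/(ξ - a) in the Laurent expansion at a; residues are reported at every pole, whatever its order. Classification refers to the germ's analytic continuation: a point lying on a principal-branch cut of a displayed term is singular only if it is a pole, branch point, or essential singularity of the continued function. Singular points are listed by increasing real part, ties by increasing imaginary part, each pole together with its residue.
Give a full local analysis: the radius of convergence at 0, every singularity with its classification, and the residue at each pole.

Denominator factor (ξ + 2/11)^3: pole of order 3 at -2/11, modulus 2/11.
Denominator factor (ξ - 2/3)^3: pole of order 3 at 2/3, modulus 2/3.
The radius of convergence is the smallest modulus among the singular points: 2/11.
At the order-3 pole -2/11 set g(ξ) = (ξ - (-2/11))^3*f(ξ) = -2/(13*(ξ - 2/3)**3).
Order-3 pole: residue = g''(a)/2; g''(-2/11) = 117406179/27966848, so the residue is 117406179/55933696.
At the order-3 pole 2/3 set g(ξ) = (ξ - (2/3))^3*f(ξ) = -2/(13*(ξ + 2/11)**3).
Order-3 pole: residue = g''(a)/2; g''(2/3) = -117406179/27966848, so the residue is -117406179/55933696.
List the singular points by increasing real part (a conjugate pair: the negative imaginary part first).

Radius of convergence at 0: 2/11.
At -2/11: a pole of order 3; residue 117406179/55933696.
At 2/3: a pole of order 3; residue -117406179/55933696.


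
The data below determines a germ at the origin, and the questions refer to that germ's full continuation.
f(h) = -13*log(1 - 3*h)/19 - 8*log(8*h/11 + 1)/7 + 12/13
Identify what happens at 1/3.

The term (-13/19)*log(1 - h/(1/3)) has argument 1 - 1/3/(1/3) = 0 at 1/3: a logarithmic (infinitely-sheeted) branch point; the remaining terms are analytic or single-valued there.

The point is a logarithmic branch point.


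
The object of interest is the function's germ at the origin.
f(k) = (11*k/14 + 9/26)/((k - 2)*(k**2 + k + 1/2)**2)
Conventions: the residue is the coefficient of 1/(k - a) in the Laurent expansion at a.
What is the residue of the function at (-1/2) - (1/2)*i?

The residue is (-349/15379) - (263/15379)*i.

The factor k**2 + k + 1/2 splits as (k - a)(k - a') with a = (-1/2) - (1/2)*i, a' = (-1/2) + (1/2)*i. At the order-2 pole a set g(k) = (k - a)^2*f(k) = [(11*k/14 + 9/26)/(k - 2)] / (k - a')^2.
Order-2 pole: residue = g'(a); g'((-1/2) - (1/2)*i) = (-349/15379) - (263/15379)*i, so the residue is (-349/15379) - (263/15379)*i.


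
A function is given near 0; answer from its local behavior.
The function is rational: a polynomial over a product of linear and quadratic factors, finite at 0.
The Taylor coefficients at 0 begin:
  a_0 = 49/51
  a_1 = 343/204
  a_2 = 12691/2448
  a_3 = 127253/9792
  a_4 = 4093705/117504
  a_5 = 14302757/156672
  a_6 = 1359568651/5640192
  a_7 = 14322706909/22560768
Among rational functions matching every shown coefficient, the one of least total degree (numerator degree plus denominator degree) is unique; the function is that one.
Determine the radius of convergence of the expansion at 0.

No rational of total degree below 2 reproduces all 8 coefficients; solving the [0/2] Pade equations on them gives f(ρ) = -7/(17*(ρ**2 + 3*ρ/4 - 3/7)), whose expansion matches every shown term.
Denominator factor (ρ**2 + 3*ρ/4 - 3/7): discriminant 255/112, real irrational roots -3/8 + (1/56)*sqrt(1785) and -3/8 - (1/56)*sqrt(1785); poles of order 1, moduli -3/8 + (1/56)*sqrt(1785) and 3/8 + (1/56)*sqrt(1785).
The radius of convergence is the smallest modulus among the singular points: -3/8 + (1/56)*sqrt(1785).

The radius of convergence is -3/8 + (1/56)*sqrt(1785).


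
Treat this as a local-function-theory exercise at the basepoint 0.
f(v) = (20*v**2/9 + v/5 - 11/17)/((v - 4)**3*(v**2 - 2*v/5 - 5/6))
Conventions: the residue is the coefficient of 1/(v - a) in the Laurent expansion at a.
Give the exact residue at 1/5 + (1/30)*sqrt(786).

The factor v**2 - 2*v/5 - 5/6 splits as (v - a)(v - a') with a = 1/5 + (1/30)*sqrt(786), a' = 1/5 - (1/30)*sqrt(786). At the order-1 pole a set g(v) = (v - a)*f(v) = [(20*v**2/9 + v/5 - 11/17)/(v - 4)**3] / (v - a').
Simple pole: residue = g(a) at a = 1/5 + (1/30)*sqrt(786), which is -91886270/3438376293 - (462150955/450427294383)*sqrt(786).

The residue is -91886270/3438376293 - (462150955/450427294383)*sqrt(786).


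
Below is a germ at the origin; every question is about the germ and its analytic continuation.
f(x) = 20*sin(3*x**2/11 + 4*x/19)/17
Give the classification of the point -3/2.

The point is a regular point.

There is no denominator, hence no pole anywhere.
The factor -sin(3*x**2/11 + 4*x/19) is entire.
So the germ continues analytically to -3/2.


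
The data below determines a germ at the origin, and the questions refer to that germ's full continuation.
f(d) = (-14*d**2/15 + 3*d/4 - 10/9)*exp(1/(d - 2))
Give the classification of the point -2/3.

There is no denominator, hence no pole anywhere.
The essential point of exp(1/(d - (2))) is 2, not -2/3.
So the germ continues analytically to -2/3.

The point is a regular point.


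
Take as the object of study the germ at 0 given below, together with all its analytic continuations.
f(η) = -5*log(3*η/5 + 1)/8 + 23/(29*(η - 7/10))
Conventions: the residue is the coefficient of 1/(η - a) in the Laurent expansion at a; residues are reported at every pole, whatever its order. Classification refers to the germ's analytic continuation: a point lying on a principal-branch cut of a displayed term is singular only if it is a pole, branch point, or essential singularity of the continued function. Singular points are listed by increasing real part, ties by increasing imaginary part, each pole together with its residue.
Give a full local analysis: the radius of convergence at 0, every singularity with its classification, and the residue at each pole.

Radius of convergence at 0: 7/10.
At -5/3: a logarithmic branch point.
At 7/10: a pole of order 1; residue 23/29.

Denominator factor (η - 7/10): pole of order 1 at 7/10, modulus 7/10.
Branch term (-5/8)*log(1 - η/(-5/3)): its argument vanishes at η = -5/3, a logarithmic branch point, modulus 5/3.
The radius of convergence is the smallest modulus among the singular points: 7/10.
The branch term is analytic at 7/10 and contributes nothing to the residue; only the rational part matters.
At the order-1 pole 7/10 set g(η) = (η - (7/10))*(rational part) = 23/29.
Simple pole: residue = g(a) at a = 7/10, which is 23/29.
List the singular points by increasing real part (a conjugate pair: the negative imaginary part first).


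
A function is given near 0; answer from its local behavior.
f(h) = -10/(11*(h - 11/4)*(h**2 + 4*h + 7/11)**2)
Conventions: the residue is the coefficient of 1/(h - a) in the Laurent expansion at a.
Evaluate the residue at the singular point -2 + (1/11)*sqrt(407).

The residue is 14080/11417641 - (4587550/15630750529)*sqrt(407).

The factor h**2 + 4*h + 7/11 splits as (h - a)(h - a') with a = -2 + (1/11)*sqrt(407), a' = -2 - (1/11)*sqrt(407). At the order-2 pole a set g(h) = (h - a)^2*f(h) = [-10/(11*(h - 11/4))] / (h - a')^2.
Order-2 pole: residue = g'(a); g'(-2 + (1/11)*sqrt(407)) = 14080/11417641 - (4587550/15630750529)*sqrt(407), so the residue is 14080/11417641 - (4587550/15630750529)*sqrt(407).


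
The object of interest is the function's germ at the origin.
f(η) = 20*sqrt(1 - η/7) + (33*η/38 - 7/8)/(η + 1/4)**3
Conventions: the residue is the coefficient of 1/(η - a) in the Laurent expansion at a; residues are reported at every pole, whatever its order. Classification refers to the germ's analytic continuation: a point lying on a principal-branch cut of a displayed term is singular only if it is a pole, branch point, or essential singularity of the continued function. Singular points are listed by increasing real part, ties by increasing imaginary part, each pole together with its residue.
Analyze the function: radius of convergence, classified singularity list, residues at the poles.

Denominator factor (η + 1/4)^3: pole of order 3 at -1/4, modulus 1/4.
Branch term (20)*sqrt(1 - η/(7)): its argument vanishes at η = 7, a square-root branch point, modulus 7.
The radius of convergence is the smallest modulus among the singular points: 1/4.
The branch term is analytic at -1/4 and contributes nothing to the residue; only the rational part matters.
At the order-3 pole -1/4 set g(η) = (η - (-1/4))^3*(rational part) = 33*η/38 - 7/8.
Order-3 pole: residue = g''(a)/2; g''(-1/4) = 0, so the residue is 0.
List the singular points by increasing real part (a conjugate pair: the negative imaginary part first).

Radius of convergence at 0: 1/4.
At -1/4: a pole of order 3; residue 0.
At 7: an algebraic (square-root) branch point.


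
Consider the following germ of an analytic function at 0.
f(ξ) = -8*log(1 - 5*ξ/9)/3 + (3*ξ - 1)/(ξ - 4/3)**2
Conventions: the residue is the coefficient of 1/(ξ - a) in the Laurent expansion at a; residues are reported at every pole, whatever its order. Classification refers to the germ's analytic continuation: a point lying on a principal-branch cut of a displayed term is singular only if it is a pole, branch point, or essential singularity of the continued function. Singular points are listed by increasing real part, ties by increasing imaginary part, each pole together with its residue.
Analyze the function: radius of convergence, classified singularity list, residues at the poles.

Denominator factor (ξ - 4/3)^2: pole of order 2 at 4/3, modulus 4/3.
Branch term (-8/3)*log(1 - ξ/(9/5)): its argument vanishes at ξ = 9/5, a logarithmic branch point, modulus 9/5.
The radius of convergence is the smallest modulus among the singular points: 4/3.
The branch term is analytic at 4/3 and contributes nothing to the residue; only the rational part matters.
At the order-2 pole 4/3 set g(ξ) = (ξ - (4/3))^2*(rational part) = 3*ξ - 1.
Order-2 pole: residue = g'(a); g'(4/3) = 3, so the residue is 3.
List the singular points by increasing real part (a conjugate pair: the negative imaginary part first).

Radius of convergence at 0: 4/3.
At 4/3: a pole of order 2; residue 3.
At 9/5: a logarithmic branch point.


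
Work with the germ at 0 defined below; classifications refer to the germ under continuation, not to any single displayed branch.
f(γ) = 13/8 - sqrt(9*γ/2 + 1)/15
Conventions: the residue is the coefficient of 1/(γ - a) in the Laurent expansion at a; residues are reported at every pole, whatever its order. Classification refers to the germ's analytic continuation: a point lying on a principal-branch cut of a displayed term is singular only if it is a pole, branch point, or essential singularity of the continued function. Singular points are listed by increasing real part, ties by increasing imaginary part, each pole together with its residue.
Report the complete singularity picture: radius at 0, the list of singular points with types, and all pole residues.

Branch term (-1/15)*sqrt(1 - γ/(-2/9)): its argument vanishes at γ = -2/9, a square-root branch point, modulus 2/9.
The radius of convergence is the smallest modulus among the singular points: 2/9.

Radius of convergence at 0: 2/9.
At -2/9: an algebraic (square-root) branch point.


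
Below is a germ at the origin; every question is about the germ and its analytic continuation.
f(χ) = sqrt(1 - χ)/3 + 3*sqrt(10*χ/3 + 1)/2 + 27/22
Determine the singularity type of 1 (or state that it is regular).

The term (1/3)*sqrt(1 - χ/(1)) has argument 1 - 1/(1) = 0 at 1: a square-root (algebraic, two-sheeted) branch point; the remaining terms are analytic or single-valued there.

The point is an algebraic (square-root) branch point.


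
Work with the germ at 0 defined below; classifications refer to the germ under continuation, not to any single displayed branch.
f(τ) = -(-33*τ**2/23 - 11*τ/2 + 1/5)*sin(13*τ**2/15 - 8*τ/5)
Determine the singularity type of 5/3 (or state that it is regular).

There is no denominator, hence no pole anywhere.
The factor -sin(13*τ**2/15 - 8*τ/5) is entire.
So the germ continues analytically to 5/3.

The point is a regular point.


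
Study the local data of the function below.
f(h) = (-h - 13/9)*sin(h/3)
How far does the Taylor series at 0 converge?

The factor sin(h/3) is entire and contributes no finite singular point.
The polynomial part has no poles.
No finite singular points: the Taylor series at 0 converges everywhere.

The radius of convergence is infinite.


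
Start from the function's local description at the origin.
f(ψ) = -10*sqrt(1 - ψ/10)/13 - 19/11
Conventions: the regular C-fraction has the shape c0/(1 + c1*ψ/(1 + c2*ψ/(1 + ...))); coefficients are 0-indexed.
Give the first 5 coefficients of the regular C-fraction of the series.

The regular C-fraction coefficients are [-357/143, 11/714, -577/14280, -357/23080, -797/23080].

Taylor coefficients (expand at 0): a_0 = -357/143, a_1 = 1/26, a_2 = 1/1040, a_3 = 1/20800, a_4 = 1/332800.
c0 = a_0 = -357/143. Peel one level at a time: if S = 1 + c*ψ/S' with S'(0) = 1, then c is the ψ-coefficient of S and S' = c*ψ/(S - 1).
S_1 = c0/f = 1 + (11/714)*ψ + (6347/10195920)*ψ^2 + ...; c1 = 11/714.
S_2 = c1*ψ/(S_1 - 1) = 1 + (-577/14280)*ψ + (-1/1600)*ψ^2 + ...; c2 = -577/14280.
S_3 = c2*ψ/(S_2 - 1) = 1 + (-357/23080)*ψ + (-284529/532686400)*ψ^2 + ...; c3 = -357/23080.
S_4 = c3*ψ/(S_3 - 1) = 1 + (-797/23080)*ψ + ...; c4 = -797/23080.


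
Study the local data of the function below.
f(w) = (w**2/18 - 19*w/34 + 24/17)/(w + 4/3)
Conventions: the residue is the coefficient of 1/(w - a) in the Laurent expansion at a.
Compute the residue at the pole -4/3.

At the order-1 pole -4/3 set g(w) = (w - (-4/3))*f(w) = w**2/18 - 19*w/34 + 24/17.
Simple pole: residue = g(a) at a = -4/3, which is 3106/1377.

The residue is 3106/1377.


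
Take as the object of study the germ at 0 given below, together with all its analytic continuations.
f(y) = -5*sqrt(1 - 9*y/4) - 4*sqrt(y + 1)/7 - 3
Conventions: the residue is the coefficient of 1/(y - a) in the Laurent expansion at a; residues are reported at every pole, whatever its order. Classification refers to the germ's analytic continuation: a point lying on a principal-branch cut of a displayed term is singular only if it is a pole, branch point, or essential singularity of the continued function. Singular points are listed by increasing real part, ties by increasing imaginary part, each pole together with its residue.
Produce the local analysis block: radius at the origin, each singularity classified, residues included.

Radius of convergence at 0: 4/9.
At -1: an algebraic (square-root) branch point.
At 4/9: an algebraic (square-root) branch point.

Branch term (-5)*sqrt(1 - y/(4/9)): its argument vanishes at y = 4/9, a square-root branch point, modulus 4/9.
Branch term (-4/7)*sqrt(1 - y/(-1)): its argument vanishes at y = -1, a square-root branch point, modulus 1.
The radius of convergence is the smallest modulus among the singular points: 4/9.
List the singular points by increasing real part (a conjugate pair: the negative imaginary part first).


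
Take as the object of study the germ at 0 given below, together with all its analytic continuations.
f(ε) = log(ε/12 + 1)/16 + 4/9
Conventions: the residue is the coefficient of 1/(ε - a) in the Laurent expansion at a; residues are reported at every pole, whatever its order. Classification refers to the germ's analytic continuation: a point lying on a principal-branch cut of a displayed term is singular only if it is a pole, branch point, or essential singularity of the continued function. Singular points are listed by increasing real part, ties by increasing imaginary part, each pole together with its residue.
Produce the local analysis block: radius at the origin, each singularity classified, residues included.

Radius of convergence at 0: 12.
At -12: a logarithmic branch point.

Branch term (1/16)*log(1 - ε/(-12)): its argument vanishes at ε = -12, a logarithmic branch point, modulus 12.
The radius of convergence is the smallest modulus among the singular points: 12.


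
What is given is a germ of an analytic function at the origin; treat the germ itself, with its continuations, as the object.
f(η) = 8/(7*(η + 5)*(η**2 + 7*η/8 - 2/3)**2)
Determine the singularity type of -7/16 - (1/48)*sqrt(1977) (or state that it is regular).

The denominator factor η**2 + 7*η/8 - 2/3 vanishes at -7/16 - (1/48)*sqrt(1977) and appears to the power 2; the numerator there equals 8/7, nonzero, and no other factor vanishes.
Hence a pole whose order is the multiplicity, 2.

The point is a pole of order 2.


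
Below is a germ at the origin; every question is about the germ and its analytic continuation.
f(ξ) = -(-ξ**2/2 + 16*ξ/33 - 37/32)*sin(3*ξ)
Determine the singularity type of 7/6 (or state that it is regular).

There is no denominator, hence no pole anywhere.
The factor -sin(3*ξ) is entire.
So the germ continues analytically to 7/6.

The point is a regular point.


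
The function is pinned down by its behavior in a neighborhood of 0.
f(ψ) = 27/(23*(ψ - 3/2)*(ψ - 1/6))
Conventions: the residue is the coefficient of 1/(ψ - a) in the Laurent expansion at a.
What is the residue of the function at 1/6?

At the order-1 pole 1/6 set g(ψ) = (ψ - (1/6))*f(ψ) = 27/(23*(ψ - 3/2)).
Simple pole: residue = g(a) at a = 1/6, which is -81/92.

The residue is -81/92.


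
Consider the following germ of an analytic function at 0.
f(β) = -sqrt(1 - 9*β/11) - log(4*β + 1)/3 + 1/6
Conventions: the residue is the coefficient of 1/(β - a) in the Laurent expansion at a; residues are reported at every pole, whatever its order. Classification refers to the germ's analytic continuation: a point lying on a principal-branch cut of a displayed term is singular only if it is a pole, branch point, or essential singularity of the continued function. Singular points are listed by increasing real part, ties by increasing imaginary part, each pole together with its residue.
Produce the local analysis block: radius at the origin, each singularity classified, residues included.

Branch term (-1)*sqrt(1 - β/(11/9)): its argument vanishes at β = 11/9, a square-root branch point, modulus 11/9.
Branch term (-1/3)*log(1 - β/(-1/4)): its argument vanishes at β = -1/4, a logarithmic branch point, modulus 1/4.
The radius of convergence is the smallest modulus among the singular points: 1/4.
List the singular points by increasing real part (a conjugate pair: the negative imaginary part first).

Radius of convergence at 0: 1/4.
At -1/4: a logarithmic branch point.
At 11/9: an algebraic (square-root) branch point.


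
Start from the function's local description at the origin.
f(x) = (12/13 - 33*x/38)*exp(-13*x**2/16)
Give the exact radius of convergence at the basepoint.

The radius of convergence is infinite.

The factor exp(-13*x**2/16) is entire and contributes no finite singular point.
The polynomial part has no poles.
No finite singular points: the Taylor series at 0 converges everywhere.


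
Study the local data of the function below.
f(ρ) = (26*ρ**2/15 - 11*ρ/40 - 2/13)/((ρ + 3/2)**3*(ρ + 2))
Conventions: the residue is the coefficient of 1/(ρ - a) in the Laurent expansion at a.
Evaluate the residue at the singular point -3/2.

At the order-3 pole -3/2 set g(ρ) = (ρ - (-3/2))^3*f(ρ) = (26*ρ**2/15 - 11*ρ/40 - 2/13)/(ρ + 2).
Order-3 pole: residue = g''(a)/2; g''(-3/2) = 22868/195, so the residue is 11434/195.

The residue is 11434/195.


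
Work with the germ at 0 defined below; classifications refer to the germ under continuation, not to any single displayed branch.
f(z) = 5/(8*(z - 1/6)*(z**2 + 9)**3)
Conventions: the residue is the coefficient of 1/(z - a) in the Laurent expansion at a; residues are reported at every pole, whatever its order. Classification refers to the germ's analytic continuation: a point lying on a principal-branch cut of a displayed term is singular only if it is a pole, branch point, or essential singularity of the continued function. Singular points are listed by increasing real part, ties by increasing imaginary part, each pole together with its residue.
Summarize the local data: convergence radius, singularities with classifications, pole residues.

Radius of convergence at 0: 1/6.
At -(3)*i: a pole of order 3; residue (-2916/6865625) - (525961/11863800000)*i.
At (3)*i: a pole of order 3; residue (-2916/6865625) + (525961/11863800000)*i.
At 1/6: a pole of order 1; residue 5832/6865625.

Denominator factor (z**2 + 9)^3: discriminant -36, complex-conjugate roots (3)*i and -(3)*i; poles of order 3, moduli 3 and 3.
Denominator factor (z - 1/6): pole of order 1 at 1/6, modulus 1/6.
The radius of convergence is the smallest modulus among the singular points: 1/6.
The factor z**2 + 9 splits as (z - a)(z - a') with a = -(3)*i, a' = (3)*i. At the order-3 pole a set g(z) = (z - a)^3*f(z) = [5/(8*(z - 1/6))] / (z - a')^3.
Order-3 pole: residue = g''(a)/2; g''(-(3)*i) = (-5832/6865625) - (525961/5931900000)*i, so the residue is (-2916/6865625) - (525961/11863800000)*i.
The factor z**2 + 9 splits as (z - a)(z - a') with a = (3)*i, a' = -(3)*i. At the order-3 pole a set g(z) = (z - a)^3*f(z) = [5/(8*(z - 1/6))] / (z - a')^3.
Order-3 pole: residue = g''(a)/2; g''((3)*i) = (-5832/6865625) + (525961/5931900000)*i, so the residue is (-2916/6865625) + (525961/11863800000)*i.
At the order-1 pole 1/6 set g(z) = (z - (1/6))*f(z) = 5/(8*(z**2 + 9)**3).
Simple pole: residue = g(a) at a = 1/6, which is 5832/6865625.
List the singular points by increasing real part (a conjugate pair: the negative imaginary part first).


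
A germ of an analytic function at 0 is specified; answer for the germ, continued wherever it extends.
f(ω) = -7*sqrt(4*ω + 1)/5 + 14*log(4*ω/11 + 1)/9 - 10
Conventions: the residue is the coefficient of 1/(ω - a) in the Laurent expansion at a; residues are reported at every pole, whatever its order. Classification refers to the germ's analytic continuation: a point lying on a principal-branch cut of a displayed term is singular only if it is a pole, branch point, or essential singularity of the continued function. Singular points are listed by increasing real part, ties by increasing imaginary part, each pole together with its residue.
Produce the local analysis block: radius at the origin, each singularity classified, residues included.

Branch term (14/9)*log(1 - ω/(-11/4)): its argument vanishes at ω = -11/4, a logarithmic branch point, modulus 11/4.
Branch term (-7/5)*sqrt(1 - ω/(-1/4)): its argument vanishes at ω = -1/4, a square-root branch point, modulus 1/4.
The radius of convergence is the smallest modulus among the singular points: 1/4.
List the singular points by increasing real part (a conjugate pair: the negative imaginary part first).

Radius of convergence at 0: 1/4.
At -11/4: a logarithmic branch point.
At -1/4: an algebraic (square-root) branch point.


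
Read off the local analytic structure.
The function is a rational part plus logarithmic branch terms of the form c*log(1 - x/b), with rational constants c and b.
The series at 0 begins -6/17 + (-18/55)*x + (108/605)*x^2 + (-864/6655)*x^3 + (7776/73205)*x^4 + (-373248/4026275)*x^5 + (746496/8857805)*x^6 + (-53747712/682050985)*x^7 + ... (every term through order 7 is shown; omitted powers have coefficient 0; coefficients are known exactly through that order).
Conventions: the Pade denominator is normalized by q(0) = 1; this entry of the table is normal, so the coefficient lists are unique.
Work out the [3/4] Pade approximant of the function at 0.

The Pade approximant has numerator coefficients [-6/17, -1577754/1616615, -13593852/17782765, -31805568/195610415]; denominator coefficients [1, 34956/19019, 202392/209209, 288576/2301299, -264384/126571445].

Taylor coefficients needed (read off): a_0 = -6/17, a_1 = -18/55, a_2 = 108/605, a_3 = -864/6655, a_4 = 7776/73205, a_5 = -373248/4026275, a_6 = 746496/8857805, a_7 = -53747712/682050985.
Write the denominator as Q(x) = 1 + q1*x + q2*x^2 + q3*x^3 + q4*x^4. Requiring Q*f - P = O(x^8) with deg P <= 3 kills the coefficients of x^4..x^7 in Q*f:
  x^4: a_4 + q1*a_3 + q2*a_2 + q3*a_1 + q4*a_0 = 0, i.e. 7776/73205 + (-864/6655)*q1 + (108/605)*q2 + (-18/55)*q3 + (-6/17)*q4 = 0.
  x^5: a_5 + q1*a_4 + q2*a_3 + q3*a_2 + q4*a_1 = 0, i.e. -373248/4026275 + (7776/73205)*q1 + (-864/6655)*q2 + (108/605)*q3 + (-18/55)*q4 = 0.
  x^6: a_6 + q1*a_5 + q2*a_4 + q3*a_3 + q4*a_2 = 0, i.e. 746496/8857805 + (-373248/4026275)*q1 + (7776/73205)*q2 + (-864/6655)*q3 + (108/605)*q4 = 0.
  x^7: a_7 + q1*a_6 + q2*a_5 + q3*a_4 + q4*a_3 = 0, i.e. -53747712/682050985 + (746496/8857805)*q1 + (-373248/4026275)*q2 + (7776/73205)*q3 + (-864/6655)*q4 = 0.
Solving this linear system: q1 = 34956/19019, q2 = 202392/209209, q3 = 288576/2301299, q4 = -264384/126571445.
The numerator is Q*f truncated at degree 3: P0 = a_0 = -6/17; P1 = a_1 + q1*a_0 = -1577754/1616615; P2 = a_2 + q1*a_1 + q2*a_0 = -13593852/17782765; P3 = a_3 + q1*a_2 + q2*a_1 + q3*a_0 = -31805568/195610415.


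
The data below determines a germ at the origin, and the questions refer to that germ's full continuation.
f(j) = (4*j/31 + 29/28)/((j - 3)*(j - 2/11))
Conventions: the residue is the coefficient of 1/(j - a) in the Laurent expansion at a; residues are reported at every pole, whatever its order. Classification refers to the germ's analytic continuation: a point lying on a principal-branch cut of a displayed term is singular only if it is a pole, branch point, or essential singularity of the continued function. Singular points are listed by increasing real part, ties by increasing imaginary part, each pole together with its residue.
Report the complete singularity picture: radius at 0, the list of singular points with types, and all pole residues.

Radius of convergence at 0: 2/11.
At 2/11: a pole of order 1; residue -10113/26908.
At 3: a pole of order 1; residue 13585/26908.

Denominator factor (j - 3): pole of order 1 at 3, modulus 3.
Denominator factor (j - 2/11): pole of order 1 at 2/11, modulus 2/11.
The radius of convergence is the smallest modulus among the singular points: 2/11.
At the order-1 pole 2/11 set g(j) = (j - (2/11))*f(j) = (4*j/31 + 29/28)/(j - 3).
Simple pole: residue = g(a) at a = 2/11, which is -10113/26908.
At the order-1 pole 3 set g(j) = (j - (3))*f(j) = (4*j/31 + 29/28)/(j - 2/11).
Simple pole: residue = g(a) at a = 3, which is 13585/26908.
List the singular points by increasing real part (a conjugate pair: the negative imaginary part first).


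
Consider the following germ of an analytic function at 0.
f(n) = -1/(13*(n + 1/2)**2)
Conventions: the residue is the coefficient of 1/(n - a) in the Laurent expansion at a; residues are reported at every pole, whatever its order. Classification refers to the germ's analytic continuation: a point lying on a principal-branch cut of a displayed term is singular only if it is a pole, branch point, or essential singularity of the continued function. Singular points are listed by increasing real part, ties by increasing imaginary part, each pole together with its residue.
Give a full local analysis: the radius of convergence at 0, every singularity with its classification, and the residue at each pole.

Radius of convergence at 0: 1/2.
At -1/2: a pole of order 2; residue 0.

Denominator factor (n + 1/2)^2: pole of order 2 at -1/2, modulus 1/2.
The radius of convergence is the smallest modulus among the singular points: 1/2.
At the order-2 pole -1/2 set g(n) = (n - (-1/2))^2*f(n) = -1/13.
Order-2 pole: residue = g'(a); g'(-1/2) = 0, so the residue is 0.


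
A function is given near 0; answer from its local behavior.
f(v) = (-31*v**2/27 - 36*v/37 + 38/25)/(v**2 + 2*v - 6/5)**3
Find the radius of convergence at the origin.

The radius of convergence is -1 + (1/5)*sqrt(55).

Denominator factor (v**2 + 2*v - 6/5)^3: discriminant 44/5, real irrational roots -1 + (1/5)*sqrt(55) and -1 - (1/5)*sqrt(55); poles of order 3, moduli -1 + (1/5)*sqrt(55) and 1 + (1/5)*sqrt(55).
The radius of convergence is the smallest modulus among the singular points: -1 + (1/5)*sqrt(55).


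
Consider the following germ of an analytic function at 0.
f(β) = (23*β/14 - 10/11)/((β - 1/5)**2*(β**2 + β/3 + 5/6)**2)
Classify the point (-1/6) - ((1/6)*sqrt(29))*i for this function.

The point is a pole of order 2.

The denominator factor β**2 + β/3 + 5/6 vanishes at (-1/6) - ((1/6)*sqrt(29))*i and appears to the power 2; the numerator there equals (-1093/924) - ((23/84)*sqrt(29))*i, nonzero, and no other factor vanishes.
Hence a pole whose order is the multiplicity, 2.


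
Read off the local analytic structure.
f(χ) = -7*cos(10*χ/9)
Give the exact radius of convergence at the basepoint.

The radius of convergence is infinite.

The factor cos(10*χ/9) is entire and contributes no finite singular point.
The polynomial part has no poles.
No finite singular points: the Taylor series at 0 converges everywhere.


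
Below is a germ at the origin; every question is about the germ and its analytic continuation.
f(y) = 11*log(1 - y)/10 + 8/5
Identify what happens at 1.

The term (11/10)*log(1 - y/(1)) has argument 1 - 1/(1) = 0 at 1: a logarithmic (infinitely-sheeted) branch point; the remaining terms are analytic or single-valued there.

The point is a logarithmic branch point.


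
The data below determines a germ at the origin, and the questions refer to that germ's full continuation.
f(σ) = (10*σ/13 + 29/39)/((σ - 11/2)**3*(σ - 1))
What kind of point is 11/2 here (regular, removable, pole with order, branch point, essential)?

The point is a pole of order 3.

The denominator factor σ - 11/2 vanishes at 11/2 and appears to the power 3; the numerator there equals 194/39, nonzero, and no other factor vanishes.
Hence a pole whose order is the multiplicity, 3.


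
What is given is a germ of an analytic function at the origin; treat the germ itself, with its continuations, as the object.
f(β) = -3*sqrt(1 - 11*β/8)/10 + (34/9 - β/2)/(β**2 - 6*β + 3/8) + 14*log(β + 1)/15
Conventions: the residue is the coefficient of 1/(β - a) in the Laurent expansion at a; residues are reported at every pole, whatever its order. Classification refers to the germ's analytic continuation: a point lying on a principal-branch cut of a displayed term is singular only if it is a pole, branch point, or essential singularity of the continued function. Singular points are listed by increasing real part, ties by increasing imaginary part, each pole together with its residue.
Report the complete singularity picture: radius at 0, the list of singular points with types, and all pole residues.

Denominator factor (β**2 - 6*β + 3/8): discriminant 69/2, real irrational roots 3 + (1/4)*sqrt(138) and 3 - (1/4)*sqrt(138); poles of order 1, moduli 3 + (1/4)*sqrt(138) and 3 - (1/4)*sqrt(138).
Branch term (-3/10)*sqrt(1 - β/(8/11)): its argument vanishes at β = 8/11, a square-root branch point, modulus 8/11.
Branch term (14/15)*log(1 - β/(-1)): its argument vanishes at β = -1, a logarithmic branch point, modulus 1.
The radius of convergence is the smallest modulus among the singular points: 3 - (1/4)*sqrt(138).
The branch terms are analytic at 3 - (1/4)*sqrt(138) and contribute nothing to the residue; only the rational part matters.
The factor β**2 - 6*β + 3/8 splits as (β - a)(β - a') with a = 3 - (1/4)*sqrt(138), a' = 3 + (1/4)*sqrt(138). At the order-1 pole a set g(β) = (β - a)*(rational part) = [34/9 - β/2] / (β - a').
Simple pole: residue = g(a) at a = 3 - (1/4)*sqrt(138), which is -1/4 - (41/1242)*sqrt(138).
The branch terms are analytic at 3 + (1/4)*sqrt(138) and contribute nothing to the residue; only the rational part matters.
The factor β**2 - 6*β + 3/8 splits as (β - a)(β - a') with a = 3 + (1/4)*sqrt(138), a' = 3 - (1/4)*sqrt(138). At the order-1 pole a set g(β) = (β - a)*(rational part) = [34/9 - β/2] / (β - a').
Simple pole: residue = g(a) at a = 3 + (1/4)*sqrt(138), which is -1/4 + (41/1242)*sqrt(138).
List the singular points by increasing real part (a conjugate pair: the negative imaginary part first).

Radius of convergence at 0: 3 - (1/4)*sqrt(138).
At -1: a logarithmic branch point.
At 3 - (1/4)*sqrt(138): a pole of order 1; residue -1/4 - (41/1242)*sqrt(138).
At 8/11: an algebraic (square-root) branch point.
At 3 + (1/4)*sqrt(138): a pole of order 1; residue -1/4 + (41/1242)*sqrt(138).


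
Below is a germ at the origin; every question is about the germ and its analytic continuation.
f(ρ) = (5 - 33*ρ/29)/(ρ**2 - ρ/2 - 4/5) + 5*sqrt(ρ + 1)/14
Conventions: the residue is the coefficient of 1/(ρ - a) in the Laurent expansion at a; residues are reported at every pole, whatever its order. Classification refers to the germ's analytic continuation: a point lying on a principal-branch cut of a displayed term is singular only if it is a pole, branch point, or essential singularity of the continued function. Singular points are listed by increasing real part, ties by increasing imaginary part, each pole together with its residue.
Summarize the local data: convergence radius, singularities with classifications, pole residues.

Radius of convergence at 0: -1/4 + (1/20)*sqrt(345).
At -1: an algebraic (square-root) branch point.
At 1/4 - (1/20)*sqrt(345): a pole of order 1; residue -33/58 - (547/4002)*sqrt(345).
At 1/4 + (1/20)*sqrt(345): a pole of order 1; residue -33/58 + (547/4002)*sqrt(345).

Denominator factor (ρ**2 - ρ/2 - 4/5): discriminant 69/20, real irrational roots 1/4 + (1/20)*sqrt(345) and 1/4 - (1/20)*sqrt(345); poles of order 1, moduli 1/4 + (1/20)*sqrt(345) and -1/4 + (1/20)*sqrt(345).
Branch term (5/14)*sqrt(1 - ρ/(-1)): its argument vanishes at ρ = -1, a square-root branch point, modulus 1.
The radius of convergence is the smallest modulus among the singular points: -1/4 + (1/20)*sqrt(345).
The branch term is analytic at 1/4 - (1/20)*sqrt(345) and contributes nothing to the residue; only the rational part matters.
The factor ρ**2 - ρ/2 - 4/5 splits as (ρ - a)(ρ - a') with a = 1/4 - (1/20)*sqrt(345), a' = 1/4 + (1/20)*sqrt(345). At the order-1 pole a set g(ρ) = (ρ - a)*(rational part) = [5 - 33*ρ/29] / (ρ - a').
Simple pole: residue = g(a) at a = 1/4 - (1/20)*sqrt(345), which is -33/58 - (547/4002)*sqrt(345).
The branch term is analytic at 1/4 + (1/20)*sqrt(345) and contributes nothing to the residue; only the rational part matters.
The factor ρ**2 - ρ/2 - 4/5 splits as (ρ - a)(ρ - a') with a = 1/4 + (1/20)*sqrt(345), a' = 1/4 - (1/20)*sqrt(345). At the order-1 pole a set g(ρ) = (ρ - a)*(rational part) = [5 - 33*ρ/29] / (ρ - a').
Simple pole: residue = g(a) at a = 1/4 + (1/20)*sqrt(345), which is -33/58 + (547/4002)*sqrt(345).
List the singular points by increasing real part (a conjugate pair: the negative imaginary part first).


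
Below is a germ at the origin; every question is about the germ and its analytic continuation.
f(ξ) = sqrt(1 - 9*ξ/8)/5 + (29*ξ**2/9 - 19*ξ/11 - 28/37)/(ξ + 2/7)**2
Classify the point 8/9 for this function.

The point is an algebraic (square-root) branch point.

The term (1/5)*sqrt(1 - ξ/(8/9)) has argument 1 - 8/9/(8/9) = 0 at 8/9: a square-root (algebraic, two-sheeted) branch point; the remaining terms are analytic or single-valued there.


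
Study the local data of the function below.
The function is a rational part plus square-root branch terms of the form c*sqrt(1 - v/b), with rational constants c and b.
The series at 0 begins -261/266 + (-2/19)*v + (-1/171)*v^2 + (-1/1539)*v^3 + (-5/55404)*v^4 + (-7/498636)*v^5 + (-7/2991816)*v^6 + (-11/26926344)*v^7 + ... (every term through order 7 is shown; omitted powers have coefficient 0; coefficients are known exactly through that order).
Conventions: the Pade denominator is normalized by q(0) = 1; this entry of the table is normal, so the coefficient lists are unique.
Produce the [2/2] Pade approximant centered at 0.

The Pade approximant has numerator coefficients [-261/266, 31/532, 83/9576]; denominator coefficients [1, -1/6, 1/324].

Taylor coefficients needed (read off): a_0 = -261/266, a_1 = -2/19, a_2 = -1/171, a_3 = -1/1539, a_4 = -5/55404.
Write the denominator as Q(v) = 1 + q1*v + q2*v^2. Requiring Q*f - P = O(v^5) with deg P <= 2 kills the coefficients of v^3..v^4 in Q*f:
  v^3: a_3 + q1*a_2 + q2*a_1 = 0, i.e. -1/1539 + (-1/171)*q1 + (-2/19)*q2 = 0.
  v^4: a_4 + q1*a_3 + q2*a_2 = 0, i.e. -5/55404 + (-1/1539)*q1 + (-1/171)*q2 = 0.
Solving this linear system: q1 = -1/6, q2 = 1/324.
The numerator is Q*f truncated at degree 2: P0 = a_0 = -261/266; P1 = a_1 + q1*a_0 = 31/532; P2 = a_2 + q1*a_1 + q2*a_0 = 83/9576.


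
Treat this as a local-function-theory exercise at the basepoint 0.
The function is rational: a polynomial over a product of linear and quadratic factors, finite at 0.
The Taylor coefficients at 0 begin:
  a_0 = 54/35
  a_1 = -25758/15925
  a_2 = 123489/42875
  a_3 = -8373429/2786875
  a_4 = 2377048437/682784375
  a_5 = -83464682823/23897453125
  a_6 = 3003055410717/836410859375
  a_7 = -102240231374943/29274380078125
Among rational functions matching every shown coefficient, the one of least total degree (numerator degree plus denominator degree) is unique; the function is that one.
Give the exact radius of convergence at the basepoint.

No rational of total degree below 5 reproduces all 8 coefficients; solving the [2/3] Pade equations on them gives f(r) = (-17*r**2/12 - 3*r/13 - 7/2)/((r - 5/3)*(r + 7/6)**2), whose expansion matches every shown term.
Denominator factor (r + 7/6)^2: pole of order 2 at -7/6, modulus 7/6.
Denominator factor (r - 5/3): pole of order 1 at 5/3, modulus 5/3.
The radius of convergence is the smallest modulus among the singular points: 7/6.

The radius of convergence is 7/6.
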